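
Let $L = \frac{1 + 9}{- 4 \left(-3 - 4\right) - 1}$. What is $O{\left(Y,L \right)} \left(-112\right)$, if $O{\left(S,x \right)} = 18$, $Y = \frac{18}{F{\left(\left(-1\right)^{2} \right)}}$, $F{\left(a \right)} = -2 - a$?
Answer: $-2016$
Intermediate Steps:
$L = \frac{10}{27}$ ($L = \frac{10}{\left(-4\right) \left(-7\right) - 1} = \frac{10}{28 - 1} = \frac{10}{27} \approx 0.37037$)
$Y = -6$ ($Y = \frac{18}{-2 - \left(-1\right)^{2}} = \frac{18}{-2 - 1} = \frac{18}{-3} = 18 \left(- \frac{1}{3}\right) = -6$)
$O{\left(Y,L \right)} \left(-112\right) = 18 \left(-112\right) = -2016$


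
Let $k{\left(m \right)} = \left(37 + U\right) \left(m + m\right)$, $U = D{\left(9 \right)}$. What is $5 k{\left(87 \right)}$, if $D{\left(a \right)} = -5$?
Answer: $27840$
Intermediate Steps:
$U = -5$
$k{\left(m \right)} = 64 m$ ($k{\left(m \right)} = \left(37 - 5\right) \left(m + m\right) = 32 \cdot 2 m = 64 m$)
$5 k{\left(87 \right)} = 5 \cdot 64 \cdot 87 = 5 \cdot 5568 = 27840$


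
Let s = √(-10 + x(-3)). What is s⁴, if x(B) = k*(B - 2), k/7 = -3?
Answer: 9025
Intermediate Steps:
k = -21 (k = 7*(-3) = -21)
x(B) = 42 - 21*B (x(B) = -21*(B - 2) = -21*(-2 + B) = 42 - 21*B)
s = √95 (s = √(-10 + (42 - 21*(-3))) = √(-10 + (42 + 63)) = √(-10 + 105) = √95 ≈ 9.7468)
s⁴ = (√95)⁴ = 9025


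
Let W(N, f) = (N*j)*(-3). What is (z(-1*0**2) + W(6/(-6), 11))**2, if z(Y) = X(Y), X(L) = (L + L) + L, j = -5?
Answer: 225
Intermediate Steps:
X(L) = 3*L (X(L) = 2*L + L = 3*L)
z(Y) = 3*Y
W(N, f) = 15*N (W(N, f) = (N*(-5))*(-3) = -5*N*(-3) = 15*N)
(z(-1*0**2) + W(6/(-6), 11))**2 = (3*(-1*0**2) + 15*(6/(-6)))**2 = (3*(-1*0) + 15*(6*(-1/6)))**2 = (3*0 + 15*(-1))**2 = (0 - 15)**2 = (-15)**2 = 225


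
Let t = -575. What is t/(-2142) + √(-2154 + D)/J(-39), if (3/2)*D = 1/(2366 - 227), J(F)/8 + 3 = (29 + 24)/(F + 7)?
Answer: 575/2142 - 8*I*√2463810002/318711 ≈ 0.26844 - 1.2459*I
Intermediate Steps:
J(F) = -24 + 424/(7 + F) (J(F) = -24 + 8*((29 + 24)/(F + 7)) = -24 + 8*(53/(7 + F)) = -24 + 424/(7 + F))
D = 2/6417 (D = 2/(3*(2366 - 227)) = (⅔)/2139 = (⅔)*(1/2139) = 2/6417 ≈ 0.00031167)
t/(-2142) + √(-2154 + D)/J(-39) = -575/(-2142) + √(-2154 + 2/6417)/((8*(32 - 3*(-39))/(7 - 39))) = -575*(-1/2142) + √(-13822216/6417)/((8*(32 + 117)/(-32))) = 575/2142 + (2*I*√2463810002/2139)/((8*(-1/32)*149)) = 575/2142 + (2*I*√2463810002/2139)/(-149/4) = 575/2142 + (2*I*√2463810002/2139)*(-4/149) = 575/2142 - 8*I*√2463810002/318711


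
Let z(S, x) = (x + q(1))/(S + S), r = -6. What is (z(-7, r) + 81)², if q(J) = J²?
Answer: 1297321/196 ≈ 6619.0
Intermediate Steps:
z(S, x) = (1 + x)/(2*S) (z(S, x) = (x + 1²)/(S + S) = (x + 1)/((2*S)) = (1 + x)*(1/(2*S)) = (1 + x)/(2*S))
(z(-7, r) + 81)² = ((½)*(1 - 6)/(-7) + 81)² = ((½)*(-⅐)*(-5) + 81)² = (5/14 + 81)² = (1139/14)² = 1297321/196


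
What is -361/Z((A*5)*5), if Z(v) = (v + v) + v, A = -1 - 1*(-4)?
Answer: -361/225 ≈ -1.6044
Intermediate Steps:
A = 3 (A = -1 + 4 = 3)
Z(v) = 3*v (Z(v) = 2*v + v = 3*v)
-361/Z((A*5)*5) = -361/(3*((3*5)*5)) = -361/(3*(15*5)) = -361/(3*75) = -361/225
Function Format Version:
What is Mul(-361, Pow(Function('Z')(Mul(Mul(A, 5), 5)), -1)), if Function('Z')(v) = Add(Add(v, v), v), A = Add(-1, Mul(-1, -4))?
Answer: Rational(-361, 225) ≈ -1.6044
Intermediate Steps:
A = 3 (A = Add(-1, 4) = 3)
Function('Z')(v) = Mul(3, v) (Function('Z')(v) = Add(Mul(2, v), v) = Mul(3, v))
Mul(-361, Pow(Function('Z')(Mul(Mul(A, 5), 5)), -1)) = Mul(-361, Pow(Mul(3, Mul(Mul(3, 5), 5)), -1)) = Mul(-361, Pow(Mul(3, Mul(15, 5)), -1)) = Mul(-361, Pow(Mul(3, 75), -1)) = Mul(-361, Pow(225, -1)) = Mul(-361, Rational(1, 225)) = Rational(-361, 225)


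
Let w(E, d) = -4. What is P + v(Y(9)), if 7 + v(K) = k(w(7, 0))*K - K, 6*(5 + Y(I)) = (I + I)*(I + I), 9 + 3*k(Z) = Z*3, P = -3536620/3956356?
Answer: -395530666/989089 ≈ -399.89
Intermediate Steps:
P = -884155/989089 (P = -3536620*1/3956356 = -884155/989089 ≈ -0.89391)
k(Z) = -3 + Z (k(Z) = -3 + (Z*3)/3 = -3 + (3*Z)/3 = -3 + Z)
Y(I) = -5 + 2*I**2/3 (Y(I) = -5 + ((I + I)*(I + I))/6 = -5 + ((2*I)*(2*I))/6 = -5 + (4*I**2)/6 = -5 + 2*I**2/3)
v(K) = -7 - 8*K (v(K) = -7 + ((-3 - 4)*K - K) = -7 + (-7*K - K) = -7 - 8*K)
P + v(Y(9)) = -884155/989089 + (-7 - 8*(-5 + (2/3)*9**2)) = -884155/989089 + (-7 - 8*(-5 + (2/3)*81)) = -884155/989089 + (-7 - 8*(-5 + 54)) = -884155/989089 + (-7 - 8*49) = -884155/989089 + (-7 - 392) = -884155/989089 - 399 = -395530666/989089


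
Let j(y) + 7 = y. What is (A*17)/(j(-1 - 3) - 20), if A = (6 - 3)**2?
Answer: -153/31 ≈ -4.9355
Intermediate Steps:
j(y) = -7 + y
A = 9 (A = 3**2 = 9)
(A*17)/(j(-1 - 3) - 20) = (9*17)/((-7 + (-1 - 3)) - 20) = 153/((-7 - 4) - 20) = 153/(-11 - 20) = 153/(-31) = 153*(-1/31) = -153/31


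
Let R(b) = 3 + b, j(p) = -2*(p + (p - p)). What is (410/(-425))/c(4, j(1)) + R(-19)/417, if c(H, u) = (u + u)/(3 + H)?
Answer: 116959/70890 ≈ 1.6499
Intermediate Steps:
j(p) = -2*p (j(p) = -2*(p + 0) = -2*p)
c(H, u) = 2*u/(3 + H) (c(H, u) = (2*u)/(3 + H) = 2*u/(3 + H))
(410/(-425))/c(4, j(1)) + R(-19)/417 = (410/(-425))/((2*(-2*1)/(3 + 4))) + (3 - 19)/417 = (410*(-1/425))/((2*(-2)/7)) - 16*1/417 = -82/(85*(2*(-2)*(1/7))) - 16/417 = -82/(85*(-4/7)) - 16/417 = -82/85*(-7/4) - 16/417 = 287/170 - 16/417 = 116959/70890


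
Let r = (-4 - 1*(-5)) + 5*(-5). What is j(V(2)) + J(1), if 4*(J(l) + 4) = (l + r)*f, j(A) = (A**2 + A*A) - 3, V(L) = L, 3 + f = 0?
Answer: 73/4 ≈ 18.250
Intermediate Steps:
f = -3 (f = -3 + 0 = -3)
r = -24 (r = (-4 + 5) - 25 = 1 - 25 = -24)
j(A) = -3 + 2*A**2 (j(A) = (A**2 + A**2) - 3 = 2*A**2 - 3 = -3 + 2*A**2)
J(l) = 14 - 3*l/4 (J(l) = -4 + ((l - 24)*(-3))/4 = -4 + ((-24 + l)*(-3))/4 = -4 + (72 - 3*l)/4 = -4 + (18 - 3*l/4) = 14 - 3*l/4)
j(V(2)) + J(1) = (-3 + 2*2**2) + (14 - 3/4*1) = (-3 + 2*4) + (14 - 3/4) = (-3 + 8) + 53/4 = 5 + 53/4 = 73/4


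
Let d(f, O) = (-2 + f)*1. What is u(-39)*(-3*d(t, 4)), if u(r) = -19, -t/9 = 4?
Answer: -2166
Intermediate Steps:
t = -36 (t = -9*4 = -36)
d(f, O) = -2 + f
u(-39)*(-3*d(t, 4)) = -(-57)*(-2 - 36) = -(-57)*(-38) = -19*114 = -2166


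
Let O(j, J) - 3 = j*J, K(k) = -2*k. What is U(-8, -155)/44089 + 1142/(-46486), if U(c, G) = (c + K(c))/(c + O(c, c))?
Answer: -1485128377/60460876993 ≈ -0.024563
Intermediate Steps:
O(j, J) = 3 + J*j (O(j, J) = 3 + j*J = 3 + J*j)
U(c, G) = -c/(3 + c + c**2) (U(c, G) = (c - 2*c)/(c + (3 + c*c)) = (-c)/(c + (3 + c**2)) = (-c)/(3 + c + c**2) = -c/(3 + c + c**2))
U(-8, -155)/44089 + 1142/(-46486) = -1*(-8)/(3 - 8 + (-8)**2)/44089 + 1142/(-46486) = -1*(-8)/(3 - 8 + 64)*(1/44089) + 1142*(-1/46486) = -1*(-8)/59*(1/44089) - 571/23243 = -1*(-8)*1/59*(1/44089) - 571/23243 = (8/59)*(1/44089) - 571/23243 = 8/2601251 - 571/23243 = -1485128377/60460876993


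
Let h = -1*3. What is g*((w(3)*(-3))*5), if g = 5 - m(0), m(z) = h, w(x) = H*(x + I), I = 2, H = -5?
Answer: 3000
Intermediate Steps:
w(x) = -10 - 5*x (w(x) = -5*(x + 2) = -5*(2 + x) = -10 - 5*x)
h = -3
m(z) = -3
g = 8 (g = 5 - 1*(-3) = 5 + 3 = 8)
g*((w(3)*(-3))*5) = 8*(((-10 - 5*3)*(-3))*5) = 8*(((-10 - 15)*(-3))*5) = 8*(-25*(-3)*5) = 8*(75*5) = 8*375 = 3000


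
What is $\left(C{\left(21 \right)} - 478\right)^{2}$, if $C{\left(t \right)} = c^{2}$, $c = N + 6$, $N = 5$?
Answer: $127449$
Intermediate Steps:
$c = 11$ ($c = 5 + 6 = 11$)
$C{\left(t \right)} = 121$ ($C{\left(t \right)} = 11^{2} = 121$)
$\left(C{\left(21 \right)} - 478\right)^{2} = \left(121 - 478\right)^{2} = \left(-357\right)^{2} = 127449$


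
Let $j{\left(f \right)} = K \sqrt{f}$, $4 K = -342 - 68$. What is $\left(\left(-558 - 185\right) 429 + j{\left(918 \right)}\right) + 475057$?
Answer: $156310 - \frac{615 \sqrt{102}}{2} \approx 1.532 \cdot 10^{5}$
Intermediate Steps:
$K = - \frac{205}{2}$ ($K = \frac{-342 - 68}{4} = \frac{1}{4} \left(-410\right) = - \frac{205}{2} \approx -102.5$)
$j{\left(f \right)} = - \frac{205 \sqrt{f}}{2}$
$\left(\left(-558 - 185\right) 429 + j{\left(918 \right)}\right) + 475057 = \left(\left(-558 - 185\right) 429 - \frac{205 \sqrt{918}}{2}\right) + 475057 = \left(\left(-743\right) 429 - \frac{205 \cdot 3 \sqrt{102}}{2}\right) + 475057 = \left(-318747 - \frac{615 \sqrt{102}}{2}\right) + 475057 = 156310 - \frac{615 \sqrt{102}}{2}$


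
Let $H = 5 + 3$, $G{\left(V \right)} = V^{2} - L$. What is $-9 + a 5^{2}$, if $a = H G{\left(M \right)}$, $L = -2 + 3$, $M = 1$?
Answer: $-9$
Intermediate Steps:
$L = 1$
$G{\left(V \right)} = -1 + V^{2}$ ($G{\left(V \right)} = V^{2} - 1 = -1 + V^{2}$)
$H = 8$
$a = 0$ ($a = 8 \left(-1 + 1^{2}\right) = 8 \left(-1 + 1\right) = 8 \cdot 0 = 0$)
$-9 + a 5^{2} = -9 + 0 \cdot 5^{2} = -9 + 0 \cdot 25 = -9 + 0 = -9$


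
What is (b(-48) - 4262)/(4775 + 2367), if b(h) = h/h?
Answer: -4261/7142 ≈ -0.59661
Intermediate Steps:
b(h) = 1
(b(-48) - 4262)/(4775 + 2367) = (1 - 4262)/(4775 + 2367) = -4261/7142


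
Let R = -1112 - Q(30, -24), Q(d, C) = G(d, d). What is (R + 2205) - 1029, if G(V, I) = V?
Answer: 34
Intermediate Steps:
Q(d, C) = d
R = -1142 (R = -1112 - 1*30 = -1112 - 30 = -1142)
(R + 2205) - 1029 = (-1142 + 2205) - 1029 = 1063 - 1029 = 34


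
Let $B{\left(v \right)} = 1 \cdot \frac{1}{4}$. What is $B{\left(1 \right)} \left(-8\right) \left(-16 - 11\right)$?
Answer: $54$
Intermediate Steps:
$B{\left(v \right)} = \frac{1}{4}$ ($B{\left(v \right)} = 1 \cdot \frac{1}{4} = \frac{1}{4}$)
$B{\left(1 \right)} \left(-8\right) \left(-16 - 11\right) = \frac{1}{4} \left(-8\right) \left(-16 - 11\right) = - 2 \left(-16 - 11\right) = \left(-2\right) \left(-27\right) = 54$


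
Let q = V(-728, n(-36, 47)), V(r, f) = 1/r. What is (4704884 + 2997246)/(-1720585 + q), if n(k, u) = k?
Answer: -5607150640/1252585881 ≈ -4.4765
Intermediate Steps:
q = -1/728 (q = 1/(-728) = -1/728 ≈ -0.0013736)
(4704884 + 2997246)/(-1720585 + q) = (4704884 + 2997246)/(-1720585 - 1/728) = 7702130/(-1252585881/728) = 7702130*(-728/1252585881) = -5607150640/1252585881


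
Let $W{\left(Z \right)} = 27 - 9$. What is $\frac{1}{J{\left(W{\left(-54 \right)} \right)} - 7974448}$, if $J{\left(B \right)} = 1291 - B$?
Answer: $- \frac{1}{7973175} \approx -1.2542 \cdot 10^{-7}$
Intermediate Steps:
$W{\left(Z \right)} = 18$
$\frac{1}{J{\left(W{\left(-54 \right)} \right)} - 7974448} = \frac{1}{\left(1291 - 18\right) - 7974448} = \frac{1}{1273 - 7974448} = \frac{1}{-7973175} = - \frac{1}{7973175}$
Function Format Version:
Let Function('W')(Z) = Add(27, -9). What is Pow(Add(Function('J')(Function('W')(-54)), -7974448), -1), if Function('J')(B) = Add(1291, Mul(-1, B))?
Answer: Rational(-1, 7973175) ≈ -1.2542e-7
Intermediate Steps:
Function('W')(Z) = 18
Pow(Add(Function('J')(Function('W')(-54)), -7974448), -1) = Pow(Add(Add(1291, Mul(-1, 18)), -7974448), -1) = Pow(Add(Add(1291, -18), -7974448), -1) = Pow(Add(1273, -7974448), -1) = Pow(-7973175, -1) = Rational(-1, 7973175)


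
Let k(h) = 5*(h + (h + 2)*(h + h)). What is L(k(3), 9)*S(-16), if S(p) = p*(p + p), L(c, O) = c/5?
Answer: 16896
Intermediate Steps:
k(h) = 5*h + 10*h*(2 + h) (k(h) = 5*(h + (2 + h)*(2*h)) = 5*(h + 2*h*(2 + h)) = 5*h + 10*h*(2 + h))
L(c, O) = c/5 (L(c, O) = c*(1/5) = c/5)
S(p) = 2*p**2 (S(p) = p*(2*p) = 2*p**2)
L(k(3), 9)*S(-16) = ((5*3*(5 + 2*3))/5)*(2*(-16)**2) = ((5*3*(5 + 6))/5)*(2*256) = ((5*3*11)/5)*512 = ((1/5)*165)*512 = 33*512 = 16896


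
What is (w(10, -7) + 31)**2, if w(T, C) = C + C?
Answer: 289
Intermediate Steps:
w(T, C) = 2*C
(w(10, -7) + 31)**2 = (2*(-7) + 31)**2 = (-14 + 31)**2 = 17**2 = 289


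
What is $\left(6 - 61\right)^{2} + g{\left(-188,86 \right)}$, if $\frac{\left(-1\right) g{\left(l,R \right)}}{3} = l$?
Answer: $3589$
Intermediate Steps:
$g{\left(l,R \right)} = - 3 l$
$\left(6 - 61\right)^{2} + g{\left(-188,86 \right)} = \left(6 - 61\right)^{2} - -564 = \left(-55\right)^{2} + 564 = 3025 + 564 = 3589$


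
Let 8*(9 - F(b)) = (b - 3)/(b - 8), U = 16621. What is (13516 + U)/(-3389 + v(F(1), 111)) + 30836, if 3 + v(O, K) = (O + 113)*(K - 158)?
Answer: 7877168280/255481 ≈ 30833.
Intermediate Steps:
F(b) = 9 - (-3 + b)/(8*(-8 + b)) (F(b) = 9 - (b - 3)/(8*(b - 8)) = 9 - (-3 + b)/(8*(-8 + b)))
v(O, K) = -3 + (-158 + K)*(113 + O) (v(O, K) = -3 + (O + 113)*(K - 158) = -3 + (113 + O)*(-158 + K) = -3 + (-158 + K)*(113 + O))
(13516 + U)/(-3389 + v(F(1), 111)) + 30836 = (13516 + 16621)/(-3389 + (-17857 - 79*(-573 + 71*1)/(4*(-8 + 1)) + 113*111 + 111*((-573 + 71*1)/(8*(-8 + 1))))) + 30836 = 30137/(-3389 + (-17857 - 79*(-573 + 71)/(4*(-7)) + 12543 + 111*((⅛)*(-573 + 71)/(-7)))) + 30836 = 30137/(-3389 + (-17857 - 79*(-1)*(-502)/(4*7) + 12543 + 111*((⅛)*(-⅐)*(-502)))) + 30836 = 30137/(-3389 + (-17857 - 158*251/28 + 12543 + 111*(251/28))) + 30836 = 30137/(-3389 + (-17857 - 19829/14 + 12543 + 27861/28)) + 30836 = 30137/(-3389 - 160589/28) + 30836 = 30137/(-255481/28) + 30836 = 30137*(-28/255481) + 30836 = -843836/255481 + 30836 = 7877168280/255481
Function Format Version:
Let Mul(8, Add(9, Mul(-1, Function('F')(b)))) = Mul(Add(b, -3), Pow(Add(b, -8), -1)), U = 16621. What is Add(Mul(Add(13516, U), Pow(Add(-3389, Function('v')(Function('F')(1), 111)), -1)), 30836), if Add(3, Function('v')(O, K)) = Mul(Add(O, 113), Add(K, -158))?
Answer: Rational(7877168280, 255481) ≈ 30833.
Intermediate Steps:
Function('F')(b) = Add(9, Mul(Rational(-1, 8), Pow(Add(-8, b), -1), Add(-3, b))) (Function('F')(b) = Add(9, Mul(Rational(-1, 8), Mul(Add(b, -3), Pow(Add(b, -8), -1)))) = Add(9, Mul(Rational(-1, 8), Mul(Add(-3, b), Pow(Add(-8, b), -1)))) = Add(9, Mul(Rational(-1, 8), Mul(Pow(Add(-8, b), -1), Add(-3, b)))) = Add(9, Mul(Rational(-1, 8), Pow(Add(-8, b), -1), Add(-3, b))))
Function('v')(O, K) = Add(-3, Mul(Add(-158, K), Add(113, O))) (Function('v')(O, K) = Add(-3, Mul(Add(O, 113), Add(K, -158))) = Add(-3, Mul(Add(113, O), Add(-158, K))) = Add(-3, Mul(Add(-158, K), Add(113, O))))
Add(Mul(Add(13516, U), Pow(Add(-3389, Function('v')(Function('F')(1), 111)), -1)), 30836) = Add(Mul(Add(13516, 16621), Pow(Add(-3389, Add(-17857, Mul(-158, Mul(Rational(1, 8), Pow(Add(-8, 1), -1), Add(-573, Mul(71, 1)))), Mul(113, 111), Mul(111, Mul(Rational(1, 8), Pow(Add(-8, 1), -1), Add(-573, Mul(71, 1)))))), -1)), 30836) = Add(Mul(30137, Pow(Add(-3389, Add(-17857, Mul(-158, Mul(Rational(1, 8), Pow(-7, -1), Add(-573, 71))), 12543, Mul(111, Mul(Rational(1, 8), Pow(-7, -1), Add(-573, 71))))), -1)), 30836) = Add(Mul(30137, Pow(Add(-3389, Add(-17857, Mul(-158, Mul(Rational(1, 8), Rational(-1, 7), -502)), 12543, Mul(111, Mul(Rational(1, 8), Rational(-1, 7), -502)))), -1)), 30836) = Add(Mul(30137, Pow(Add(-3389, Add(-17857, Mul(-158, Rational(251, 28)), 12543, Mul(111, Rational(251, 28)))), -1)), 30836) = Add(Mul(30137, Pow(Add(-3389, Add(-17857, Rational(-19829, 14), 12543, Rational(27861, 28))), -1)), 30836) = Add(Mul(30137, Pow(Add(-3389, Rational(-160589, 28)), -1)), 30836) = Add(Mul(30137, Pow(Rational(-255481, 28), -1)), 30836) = Add(Mul(30137, Rational(-28, 255481)), 30836) = Add(Rational(-843836, 255481), 30836) = Rational(7877168280, 255481)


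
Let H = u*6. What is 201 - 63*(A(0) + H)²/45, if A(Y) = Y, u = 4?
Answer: -3027/5 ≈ -605.40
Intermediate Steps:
H = 24 (H = 4*6 = 24)
201 - 63*(A(0) + H)²/45 = 201 - 63*(0 + 24)²/45 = 201 - 63*24²/45 = 201 - 36288/45 = 201 - 63*64/5 = 201 - 4032/5 = -3027/5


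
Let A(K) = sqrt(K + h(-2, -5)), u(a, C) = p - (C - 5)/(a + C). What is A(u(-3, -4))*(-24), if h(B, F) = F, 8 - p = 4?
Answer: -96*I*sqrt(7)/7 ≈ -36.285*I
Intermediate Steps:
p = 4 (p = 8 - 1*4 = 8 - 4 = 4)
u(a, C) = 4 - (-5 + C)/(C + a) (u(a, C) = 4 - (C - 5)/(a + C) = 4 - (-5 + C)/(C + a))
A(K) = sqrt(-5 + K) (A(K) = sqrt(K - 5) = sqrt(-5 + K))
A(u(-3, -4))*(-24) = sqrt(-5 + (5 + 3*(-4) + 4*(-3))/(-4 - 3))*(-24) = sqrt(-5 + (5 - 12 - 12)/(-7))*(-24) = sqrt(-5 - 1/7*(-19))*(-24) = sqrt(-5 + 19/7)*(-24) = sqrt(-16/7)*(-24) = (4*I*sqrt(7)/7)*(-24) = -96*I*sqrt(7)/7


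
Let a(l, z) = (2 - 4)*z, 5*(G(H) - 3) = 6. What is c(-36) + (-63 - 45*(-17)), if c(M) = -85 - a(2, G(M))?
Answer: 3127/5 ≈ 625.40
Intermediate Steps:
G(H) = 21/5 (G(H) = 3 + (⅕)*6 = 3 + 6/5 = 21/5)
a(l, z) = -2*z
c(M) = -383/5 (c(M) = -85 - (-2)*21/5 = -85 - 1*(-42/5) = -85 + 42/5 = -383/5)
c(-36) + (-63 - 45*(-17)) = -383/5 + (-63 - 45*(-17)) = -383/5 + (-63 + 765) = -383/5 + 702 = 3127/5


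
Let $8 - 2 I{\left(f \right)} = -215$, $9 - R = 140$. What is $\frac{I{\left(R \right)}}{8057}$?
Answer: $\frac{223}{16114} \approx 0.013839$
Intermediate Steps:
$R = -131$ ($R = 9 - 140 = -131$)
$I{\left(f \right)} = \frac{223}{2}$ ($I{\left(f \right)} = 4 - - \frac{215}{2} = 4 + \frac{215}{2} = \frac{223}{2}$)
$\frac{I{\left(R \right)}}{8057} = \frac{223}{2 \cdot 8057} = \frac{223}{2} \cdot \frac{1}{8057} = \frac{223}{16114}$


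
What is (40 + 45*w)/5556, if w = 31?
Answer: 1435/5556 ≈ 0.25828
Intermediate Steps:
(40 + 45*w)/5556 = (40 + 45*31)/5556 = (40 + 1395)*(1/5556) = 1435*(1/5556) = 1435/5556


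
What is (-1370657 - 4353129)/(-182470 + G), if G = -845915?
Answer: 5723786/1028385 ≈ 5.5658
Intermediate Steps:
(-1370657 - 4353129)/(-182470 + G) = (-1370657 - 4353129)/(-182470 - 845915) = -5723786/(-1028385) = -5723786*(-1/1028385) = 5723786/1028385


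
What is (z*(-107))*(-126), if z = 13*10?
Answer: 1752660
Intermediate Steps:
z = 130
(z*(-107))*(-126) = (130*(-107))*(-126) = -13910*(-126) = 1752660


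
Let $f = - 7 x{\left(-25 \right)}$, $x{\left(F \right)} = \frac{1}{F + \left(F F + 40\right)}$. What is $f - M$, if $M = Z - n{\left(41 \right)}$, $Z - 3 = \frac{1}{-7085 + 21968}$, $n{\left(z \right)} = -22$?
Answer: $- \frac{238232821}{9525120} \approx -25.011$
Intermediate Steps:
$Z = \frac{44650}{14883}$ ($Z = 3 + \frac{1}{-7085 + 21968} = 3 + \frac{1}{14883} = \frac{44650}{14883} \approx 3.0001$)
$x{\left(F \right)} = \frac{1}{40 + F + F^{2}}$ ($x{\left(F \right)} = \frac{1}{F + \left(F^{2} + 40\right)} = \frac{1}{F + \left(40 + F^{2}\right)} = \frac{1}{40 + F + F^{2}}$)
$f = - \frac{7}{640}$ ($f = - \frac{7}{40 - 25 + \left(-25\right)^{2}} = - \frac{7}{40 - 25 + 625} = - \frac{7}{640} \approx -0.010937$)
$M = \frac{372076}{14883}$ ($M = \frac{44650}{14883} - -22 = \frac{44650}{14883} + 22 = \frac{372076}{14883} \approx 25.0$)
$f - M = - \frac{7}{640} - \frac{372076}{14883} = - \frac{238232821}{9525120}$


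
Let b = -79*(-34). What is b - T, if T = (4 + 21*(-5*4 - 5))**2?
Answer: -268755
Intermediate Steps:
b = 2686
T = 271441 (T = (4 + 21*(-20 - 5))**2 = (4 + 21*(-25))**2 = (4 - 525)**2 = (-521)**2 = 271441)
b - T = 2686 - 1*271441 = 2686 - 271441 = -268755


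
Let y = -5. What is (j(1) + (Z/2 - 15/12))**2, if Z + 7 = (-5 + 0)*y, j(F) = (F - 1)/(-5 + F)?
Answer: 961/16 ≈ 60.063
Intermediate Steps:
j(F) = (-1 + F)/(-5 + F)
Z = 18 (Z = -7 + (-5 + 0)*(-5) = -7 - 5*(-5) = -7 + 25 = 18)
(j(1) + (Z/2 - 15/12))**2 = ((-1 + 1)/(-5 + 1) + (18/2 - 15/12))**2 = (0/(-4) + (18*(1/2) - 15*1/12))**2 = (-1/4*0 + (9 - 5/4))**2 = (0 + 31/4)**2 = (31/4)**2 = 961/16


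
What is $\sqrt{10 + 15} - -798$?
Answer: $803$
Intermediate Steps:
$\sqrt{10 + 15} - -798 = \sqrt{25} + 798 = 5 + 798 = 803$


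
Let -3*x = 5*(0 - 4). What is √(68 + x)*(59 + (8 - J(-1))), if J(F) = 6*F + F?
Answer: 296*√42/3 ≈ 639.43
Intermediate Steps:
J(F) = 7*F
x = 20/3 (x = -5*(0 - 4)/3 = -5*(-4)/3 = -⅓*(-20) = 20/3 ≈ 6.6667)
√(68 + x)*(59 + (8 - J(-1))) = √(68 + 20/3)*(59 + (8 - 7*(-1))) = √(224/3)*(59 + (8 - 1*(-7))) = (4*√42/3)*(59 + (8 + 7)) = (4*√42/3)*(59 + 15) = (4*√42/3)*74 = 296*√42/3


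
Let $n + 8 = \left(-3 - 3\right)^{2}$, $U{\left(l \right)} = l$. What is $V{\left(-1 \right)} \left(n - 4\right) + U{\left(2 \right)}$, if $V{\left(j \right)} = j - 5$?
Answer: $-142$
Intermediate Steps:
$n = 28$ ($n = -8 + \left(-3 - 3\right)^{2} = -8 + \left(-6\right)^{2} = -8 + 36 = 28$)
$V{\left(j \right)} = -5 + j$ ($V{\left(j \right)} = j - 5 = -5 + j$)
$V{\left(-1 \right)} \left(n - 4\right) + U{\left(2 \right)} = \left(-5 - 1\right) \left(28 - 4\right) + 2 = - 6 \left(28 - 4\right) + 2 = \left(-6\right) 24 + 2 = -144 + 2 = -142$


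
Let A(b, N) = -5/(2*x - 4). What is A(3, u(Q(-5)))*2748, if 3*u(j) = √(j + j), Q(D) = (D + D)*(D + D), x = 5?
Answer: -2290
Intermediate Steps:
Q(D) = 4*D² (Q(D) = (2*D)*(2*D) = 4*D²)
u(j) = √2*√j/3 (u(j) = √(j + j)/3 = √(2*j)/3 = (√2*√j)/3 = √2*√j/3)
A(b, N) = -⅚ (A(b, N) = -5/(2*5 - 4) = -5/(10 - 4) = -5/6 = -5*⅙ = -⅚)
A(3, u(Q(-5)))*2748 = -⅚*2748 = -2290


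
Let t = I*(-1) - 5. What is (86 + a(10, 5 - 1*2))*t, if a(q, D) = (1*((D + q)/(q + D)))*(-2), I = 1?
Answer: -504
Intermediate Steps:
t = -6 (t = 1*(-1) - 5 = -1 - 5 = -6)
a(q, D) = -2 (a(q, D) = (1*((D + q)/(D + q)))*(-2) = (1*1)*(-2) = 1*(-2) = -2)
(86 + a(10, 5 - 1*2))*t = (86 - 2)*(-6) = 84*(-6) = -504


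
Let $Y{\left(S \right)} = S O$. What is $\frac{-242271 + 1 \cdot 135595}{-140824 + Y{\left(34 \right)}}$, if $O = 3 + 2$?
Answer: $\frac{53338}{70327} \approx 0.75843$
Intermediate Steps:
$O = 5$
$Y{\left(S \right)} = 5 S$ ($Y{\left(S \right)} = S 5 = 5 S$)
$\frac{-242271 + 1 \cdot 135595}{-140824 + Y{\left(34 \right)}} = \frac{-242271 + 1 \cdot 135595}{-140824 + 5 \cdot 34} = \frac{-242271 + 135595}{-140824 + 170} = - \frac{106676}{-140654} = \left(-106676\right) \left(- \frac{1}{140654}\right) = \frac{53338}{70327}$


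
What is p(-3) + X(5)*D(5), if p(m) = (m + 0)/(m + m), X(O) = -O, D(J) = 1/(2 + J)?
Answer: -3/14 ≈ -0.21429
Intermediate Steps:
p(m) = ½ (p(m) = m/((2*m)) = m*(1/(2*m)) = ½)
p(-3) + X(5)*D(5) = ½ + (-1*5)/(2 + 5) = ½ - 5/7 = -3/14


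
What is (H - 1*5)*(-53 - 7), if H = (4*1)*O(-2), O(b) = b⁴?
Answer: -3540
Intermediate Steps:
H = 64 (H = (4*1)*(-2)⁴ = 4*16 = 64)
(H - 1*5)*(-53 - 7) = (64 - 1*5)*(-53 - 7) = (64 - 5)*(-60) = 59*(-60) = -3540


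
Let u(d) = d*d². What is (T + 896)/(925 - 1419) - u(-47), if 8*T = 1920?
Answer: 25643713/247 ≈ 1.0382e+5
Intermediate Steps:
T = 240 (T = (⅛)*1920 = 240)
u(d) = d³
(T + 896)/(925 - 1419) - u(-47) = (240 + 896)/(925 - 1419) - 1*(-47)³ = 1136/(-494) - 1*(-103823) = 1136*(-1/494) + 103823 = -568/247 + 103823 = 25643713/247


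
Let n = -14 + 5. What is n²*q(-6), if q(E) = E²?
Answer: 2916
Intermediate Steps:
n = -9
n²*q(-6) = (-9)²*(-6)² = 81*36 = 2916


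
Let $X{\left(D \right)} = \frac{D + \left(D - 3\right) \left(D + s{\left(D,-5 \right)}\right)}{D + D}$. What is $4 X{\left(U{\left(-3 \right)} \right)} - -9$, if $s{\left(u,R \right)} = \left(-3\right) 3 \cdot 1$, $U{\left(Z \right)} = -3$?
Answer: $-37$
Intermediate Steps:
$s{\left(u,R \right)} = -9$ ($s{\left(u,R \right)} = \left(-9\right) 1 = -9$)
$X{\left(D \right)} = \frac{D + \left(-9 + D\right) \left(-3 + D\right)}{2 D}$ ($X{\left(D \right)} = \frac{D + \left(D - 3\right) \left(D - 9\right)}{D + D} = \frac{D + \left(-3 + D\right) \left(-9 + D\right)}{2 D} = \left(D + \left(-9 + D\right) \left(-3 + D\right)\right) \frac{1}{2 D} = \frac{D + \left(-9 + D\right) \left(-3 + D\right)}{2 D}$)
$4 X{\left(U{\left(-3 \right)} \right)} - -9 = 4 \frac{27 - - 3 \left(11 - -3\right)}{2 \left(-3\right)} - -9 = 4 \cdot \frac{1}{2} \left(- \frac{1}{3}\right) \left(27 - - 3 \left(11 + 3\right)\right) + 9 = 4 \cdot \frac{1}{2} \left(- \frac{1}{3}\right) \left(27 - \left(-3\right) 14\right) + 9 = 4 \cdot \frac{1}{2} \left(- \frac{1}{3}\right) \left(27 + 42\right) + 9 = 4 \cdot \frac{1}{2} \left(- \frac{1}{3}\right) 69 + 9 = 4 \left(- \frac{23}{2}\right) + 9 = -46 + 9 = -37$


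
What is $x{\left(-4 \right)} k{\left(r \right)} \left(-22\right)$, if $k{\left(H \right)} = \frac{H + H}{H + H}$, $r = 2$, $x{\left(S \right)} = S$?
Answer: $88$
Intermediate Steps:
$k{\left(H \right)} = 1$ ($k{\left(H \right)} = \frac{2 H}{2 H} = 2 H \frac{1}{2 H} = 1$)
$x{\left(-4 \right)} k{\left(r \right)} \left(-22\right) = - 4 \cdot 1 \left(-22\right) = \left(-4\right) \left(-22\right) = 88$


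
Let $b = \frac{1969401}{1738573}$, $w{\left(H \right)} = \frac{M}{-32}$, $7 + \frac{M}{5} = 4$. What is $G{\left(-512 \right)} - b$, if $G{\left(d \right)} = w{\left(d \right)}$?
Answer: $- \frac{36942237}{55634336} \approx -0.66402$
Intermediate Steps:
$M = -15$ ($M = -35 + 5 \cdot 4 = -35 + 20 = -15$)
$w{\left(H \right)} = \frac{15}{32}$ ($w{\left(H \right)} = - \frac{15}{-32} = \left(-15\right) \left(- \frac{1}{32}\right) = \frac{15}{32}$)
$b = \frac{1969401}{1738573}$ ($b = 1969401 \cdot \frac{1}{1738573} = \frac{1969401}{1738573} \approx 1.1328$)
$G{\left(d \right)} = \frac{15}{32}$
$G{\left(-512 \right)} - b = \frac{15}{32} - \frac{1969401}{1738573} = - \frac{36942237}{55634336}$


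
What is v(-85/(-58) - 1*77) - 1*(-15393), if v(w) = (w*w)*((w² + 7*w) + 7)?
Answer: 334864977783631/11316496 ≈ 2.9591e+7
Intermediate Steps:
v(w) = w²*(7 + w² + 7*w)
v(-85/(-58) - 1*77) - 1*(-15393) = (-85/(-58) - 1*77)²*(7 + (-85/(-58) - 1*77)² + 7*(-85/(-58) - 1*77)) - 1*(-15393) = (-85*(-1/58) - 77)²*(7 + (-85*(-1/58) - 77)² + 7*(-85*(-1/58) - 77)) + 15393 = (85/58 - 77)²*(7 + (85/58 - 77)² + 7*(85/58 - 77)) + 15393 = (-4381/58)²*(7 + (-4381/58)² + 7*(-4381/58)) + 15393 = 19193161*(7 + 19193161/3364 - 30667/58)/3364 + 15393 = (19193161/3364)*(17438023/3364) + 15393 = 334690782960703/11316496 + 15393 = 334864977783631/11316496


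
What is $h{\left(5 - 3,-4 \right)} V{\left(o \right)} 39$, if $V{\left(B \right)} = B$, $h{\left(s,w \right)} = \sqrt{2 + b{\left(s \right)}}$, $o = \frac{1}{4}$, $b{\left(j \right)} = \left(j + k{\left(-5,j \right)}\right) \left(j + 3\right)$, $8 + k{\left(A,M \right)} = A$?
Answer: $\frac{39 i \sqrt{53}}{4} \approx 70.981 i$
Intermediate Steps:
$k{\left(A,M \right)} = -8 + A$
$b{\left(j \right)} = \left(-13 + j\right) \left(3 + j\right)$ ($b{\left(j \right)} = \left(j - 13\right) \left(j + 3\right) = \left(j - 13\right) \left(3 + j\right) = \left(-13 + j\right) \left(3 + j\right)$)
$o = \frac{1}{4} \approx 0.25$
$h{\left(s,w \right)} = \sqrt{-37 + s^{2} - 10 s}$ ($h{\left(s,w \right)} = \sqrt{2 - \left(39 - s^{2} + 10 s\right)} = \sqrt{-37 + s^{2} - 10 s}$)
$h{\left(5 - 3,-4 \right)} V{\left(o \right)} 39 = \sqrt{-37 + \left(5 - 3\right)^{2} - 10 \left(5 - 3\right)} \frac{1}{4} \cdot 39 = \sqrt{-37 + 2^{2} - 20} \cdot \frac{1}{4} \cdot 39 = \sqrt{-37 + 4 - 20} \cdot \frac{1}{4} \cdot 39 = \sqrt{-53} \cdot \frac{1}{4} \cdot 39 = i \sqrt{53} \cdot \frac{1}{4} \cdot 39 = \frac{i \sqrt{53}}{4} \cdot 39 = \frac{39 i \sqrt{53}}{4}$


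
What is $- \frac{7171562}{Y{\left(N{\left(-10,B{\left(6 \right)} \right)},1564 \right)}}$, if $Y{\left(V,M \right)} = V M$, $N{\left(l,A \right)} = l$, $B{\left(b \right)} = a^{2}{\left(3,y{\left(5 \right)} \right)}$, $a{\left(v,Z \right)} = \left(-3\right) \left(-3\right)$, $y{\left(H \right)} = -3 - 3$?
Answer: $\frac{3585781}{7820} \approx 458.54$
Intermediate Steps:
$y{\left(H \right)} = -6$
$a{\left(v,Z \right)} = 9$
$B{\left(b \right)} = 81$ ($B{\left(b \right)} = 9^{2} = 81$)
$Y{\left(V,M \right)} = M V$
$- \frac{7171562}{Y{\left(N{\left(-10,B{\left(6 \right)} \right)},1564 \right)}} = - \frac{7171562}{1564 \left(-10\right)} = - \frac{7171562}{-15640} = \left(-7171562\right) \left(- \frac{1}{15640}\right) = \frac{3585781}{7820}$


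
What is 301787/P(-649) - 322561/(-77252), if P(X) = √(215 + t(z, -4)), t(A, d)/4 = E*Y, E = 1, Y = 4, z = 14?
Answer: 322561/77252 + 301787*√231/231 ≈ 19860.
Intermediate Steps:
t(A, d) = 16 (t(A, d) = 4*(1*4) = 4*4 = 16)
P(X) = √231 (P(X) = √(215 + 16) = √231)
301787/P(-649) - 322561/(-77252) = 301787/(√231) - 322561/(-77252) = 301787*(√231/231) - 322561*(-1/77252) = 301787*√231/231 + 322561/77252 = 322561/77252 + 301787*√231/231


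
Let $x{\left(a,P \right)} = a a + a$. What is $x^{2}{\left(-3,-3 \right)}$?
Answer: $36$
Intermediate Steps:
$x{\left(a,P \right)} = a + a^{2}$ ($x{\left(a,P \right)} = a^{2} + a = a + a^{2}$)
$x^{2}{\left(-3,-3 \right)} = \left(- 3 \left(1 - 3\right)\right)^{2} = \left(\left(-3\right) \left(-2\right)\right)^{2} = 6^{2} = 36$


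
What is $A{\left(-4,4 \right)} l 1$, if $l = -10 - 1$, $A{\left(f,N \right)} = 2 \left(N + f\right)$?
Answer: $0$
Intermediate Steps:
$A{\left(f,N \right)} = 2 N + 2 f$
$l = -11$
$A{\left(-4,4 \right)} l 1 = \left(2 \cdot 4 + 2 \left(-4\right)\right) \left(-11\right) 1 = \left(8 - 8\right) \left(-11\right) 1 = 0 \left(-11\right) 1 = 0 \cdot 1 = 0$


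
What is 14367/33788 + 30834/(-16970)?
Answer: -399005601/286691180 ≈ -1.3918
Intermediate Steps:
14367/33788 + 30834/(-16970) = 14367*(1/33788) + 30834*(-1/16970) = 14367/33788 - 15417/8485 = -399005601/286691180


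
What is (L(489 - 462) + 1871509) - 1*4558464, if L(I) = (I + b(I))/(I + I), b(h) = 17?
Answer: -72547763/27 ≈ -2.6870e+6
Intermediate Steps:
L(I) = (17 + I)/(2*I) (L(I) = (I + 17)/(I + I) = (17 + I)/((2*I)) = (17 + I)*(1/(2*I)) = (17 + I)/(2*I))
(L(489 - 462) + 1871509) - 1*4558464 = ((17 + (489 - 462))/(2*(489 - 462)) + 1871509) - 1*4558464 = ((½)*(17 + 27)/27 + 1871509) - 4558464 = ((½)*(1/27)*44 + 1871509) - 4558464 = (22/27 + 1871509) - 4558464 = 50530765/27 - 4558464 = -72547763/27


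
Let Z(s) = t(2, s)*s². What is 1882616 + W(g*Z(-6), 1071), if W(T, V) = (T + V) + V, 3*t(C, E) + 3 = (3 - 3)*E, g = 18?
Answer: 1884110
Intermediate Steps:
t(C, E) = -1 (t(C, E) = -1 + ((3 - 3)*E)/3 = -1 + (0*E)/3 = -1 + (⅓)*0 = -1 + 0 = -1)
Z(s) = -s²
W(T, V) = T + 2*V
1882616 + W(g*Z(-6), 1071) = 1882616 + (18*(-1*(-6)²) + 2*1071) = 1882616 + (18*(-1*36) + 2142) = 1882616 + (18*(-36) + 2142) = 1882616 + (-648 + 2142) = 1882616 + 1494 = 1884110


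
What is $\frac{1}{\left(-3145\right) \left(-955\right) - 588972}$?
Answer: $\frac{1}{2414503} \approx 4.1416 \cdot 10^{-7}$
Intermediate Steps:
$\frac{1}{\left(-3145\right) \left(-955\right) - 588972} = \frac{1}{3003475 - 588972} = \frac{1}{2414503}$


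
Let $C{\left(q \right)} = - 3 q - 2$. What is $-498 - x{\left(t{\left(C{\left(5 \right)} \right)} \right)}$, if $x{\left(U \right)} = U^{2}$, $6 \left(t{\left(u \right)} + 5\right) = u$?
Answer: $- \frac{20137}{36} \approx -559.36$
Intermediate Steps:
$C{\left(q \right)} = -2 - 3 q$
$t{\left(u \right)} = -5 + \frac{u}{6}$
$-498 - x{\left(t{\left(C{\left(5 \right)} \right)} \right)} = -498 - \left(-5 + \frac{-2 - 15}{6}\right)^{2} = -498 - \left(-5 + \frac{1}{6} \left(-17\right)\right)^{2} = -498 - \left(-5 - \frac{17}{6}\right)^{2} = -498 - \left(- \frac{47}{6}\right)^{2} = -498 - \frac{2209}{36} = - \frac{20137}{36}$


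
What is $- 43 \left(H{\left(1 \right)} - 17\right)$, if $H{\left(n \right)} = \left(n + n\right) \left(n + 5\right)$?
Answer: $215$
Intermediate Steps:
$H{\left(n \right)} = 2 n \left(5 + n\right)$
$- 43 \left(H{\left(1 \right)} - 17\right) = - 43 \left(2 \cdot 1 \left(5 + 1\right) - 17\right) = - 43 \left(2 \cdot 1 \cdot 6 - 17\right) = - 43 \left(12 - 17\right) = \left(-43\right) \left(-5\right) = 215$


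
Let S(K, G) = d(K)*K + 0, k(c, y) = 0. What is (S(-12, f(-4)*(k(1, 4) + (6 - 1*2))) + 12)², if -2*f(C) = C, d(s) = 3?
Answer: 576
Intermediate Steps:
f(C) = -C/2
S(K, G) = 3*K (S(K, G) = 3*K + 0 = 3*K)
(S(-12, f(-4)*(k(1, 4) + (6 - 1*2))) + 12)² = (3*(-12) + 12)² = (-36 + 12)² = (-24)² = 576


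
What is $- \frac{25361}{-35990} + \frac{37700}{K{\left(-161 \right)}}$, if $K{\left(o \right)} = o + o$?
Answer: $- \frac{674328379}{5794390} \approx -116.38$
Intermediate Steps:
$K{\left(o \right)} = 2 o$
$- \frac{25361}{-35990} + \frac{37700}{K{\left(-161 \right)}} = - \frac{25361}{-35990} + \frac{37700}{2 \left(-161\right)} = \left(-25361\right) \left(- \frac{1}{35990}\right) + \frac{37700}{-322} = \frac{25361}{35990} + 37700 \left(- \frac{1}{322}\right) = \frac{25361}{35990} - \frac{18850}{161} = - \frac{674328379}{5794390}$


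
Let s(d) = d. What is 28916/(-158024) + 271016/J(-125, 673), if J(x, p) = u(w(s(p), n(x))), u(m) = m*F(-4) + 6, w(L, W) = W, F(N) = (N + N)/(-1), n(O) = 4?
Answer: 281749563/39506 ≈ 7131.8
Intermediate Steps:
F(N) = -2*N (F(N) = (2*N)*(-1) = -2*N)
u(m) = 6 + 8*m (u(m) = m*(-2*(-4)) + 6 = m*8 + 6 = 8*m + 6 = 6 + 8*m)
J(x, p) = 38 (J(x, p) = 6 + 8*4 = 6 + 32 = 38)
28916/(-158024) + 271016/J(-125, 673) = 28916/(-158024) + 271016/38 = 28916*(-1/158024) + 271016*(1/38) = -7229/39506 + 7132 = 281749563/39506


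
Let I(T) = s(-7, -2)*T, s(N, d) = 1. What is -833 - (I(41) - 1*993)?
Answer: 119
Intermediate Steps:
I(T) = T (I(T) = 1*T = T)
-833 - (I(41) - 1*993) = -833 - (41 - 1*993) = -833 - (41 - 993) = -833 - 1*(-952) = -833 + 952 = 119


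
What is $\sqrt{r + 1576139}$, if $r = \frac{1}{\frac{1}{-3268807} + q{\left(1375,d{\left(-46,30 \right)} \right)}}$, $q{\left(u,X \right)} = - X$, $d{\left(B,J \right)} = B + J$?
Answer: $\frac{14 \sqrt{21996671473523715501}}{52300911} \approx 1255.4$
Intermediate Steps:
$r = \frac{3268807}{52300911}$ ($r = \frac{1}{\frac{1}{-3268807} - \left(-46 + 30\right)} = \frac{1}{- \frac{1}{3268807} - -16} = \frac{1}{- \frac{1}{3268807} + 16} = \frac{1}{\frac{52300911}{3268807}} = \frac{3268807}{52300911} \approx 0.0625$)
$\sqrt{r + 1576139} = \sqrt{\frac{3268807}{52300911} + 1576139} = \sqrt{\frac{82433508831436}{52300911}} = \frac{14 \sqrt{21996671473523715501}}{52300911}$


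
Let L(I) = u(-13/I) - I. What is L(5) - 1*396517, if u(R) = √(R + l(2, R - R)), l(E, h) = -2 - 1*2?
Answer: -396522 + I*√165/5 ≈ -3.9652e+5 + 2.569*I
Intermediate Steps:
l(E, h) = -4 (l(E, h) = -2 - 2 = -4)
u(R) = √(-4 + R) (u(R) = √(R - 4) = √(-4 + R))
L(I) = √(-4 - 13/I) - I
L(5) - 1*396517 = (√(-4 - 13/5) - 1*5) - 1*396517 = (√(-4 - 13*⅕) - 5) - 396517 = (√(-4 - 13/5) - 5) - 396517 = (√(-33/5) - 5) - 396517 = (I*√165/5 - 5) - 396517 = (-5 + I*√165/5) - 396517 = -396522 + I*√165/5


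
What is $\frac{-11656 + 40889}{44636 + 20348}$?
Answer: $\frac{29233}{64984} \approx 0.44985$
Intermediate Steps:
$\frac{-11656 + 40889}{44636 + 20348} = \frac{29233}{64984}$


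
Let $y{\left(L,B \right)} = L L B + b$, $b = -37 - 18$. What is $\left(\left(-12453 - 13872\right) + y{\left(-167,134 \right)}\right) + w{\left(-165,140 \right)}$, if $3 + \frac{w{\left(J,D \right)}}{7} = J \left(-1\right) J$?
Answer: $3520150$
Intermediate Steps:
$b = -55$ ($b = -37 - 18 = -55$)
$y{\left(L,B \right)} = -55 + B L^{2}$ ($y{\left(L,B \right)} = L L B - 55 = L^{2} B - 55 = B L^{2} - 55 = -55 + B L^{2}$)
$w{\left(J,D \right)} = -21 - 7 J^{2}$ ($w{\left(J,D \right)} = -21 + 7 J \left(-1\right) J = -21 + 7 - J J = -21 + 7 \left(- J^{2}\right) = -21 - 7 J^{2}$)
$\left(\left(-12453 - 13872\right) + y{\left(-167,134 \right)}\right) + w{\left(-165,140 \right)} = \left(\left(-12453 - 13872\right) - \left(55 - 134 \left(-167\right)^{2}\right)\right) - \left(21 + 7 \left(-165\right)^{2}\right) = \left(-26325 + \left(-55 + 134 \cdot 27889\right)\right) - 190596 = \left(-26325 + \left(-55 + 3737126\right)\right) - 190596 = \left(-26325 + 3737071\right) - 190596 = 3710746 - 190596 = 3520150$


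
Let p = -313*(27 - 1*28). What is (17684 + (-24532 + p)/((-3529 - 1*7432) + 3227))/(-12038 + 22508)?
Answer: 9119485/5398332 ≈ 1.6893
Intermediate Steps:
p = 313 (p = -313*(27 - 28) = -313*(-1) = 313)
(17684 + (-24532 + p)/((-3529 - 1*7432) + 3227))/(-12038 + 22508) = (17684 + (-24532 + 313)/((-3529 - 1*7432) + 3227))/(-12038 + 22508) = (17684 - 24219/((-3529 - 7432) + 3227))/10470 = (17684 - 24219/(-10961 + 3227))*(1/10470) = (17684 - 24219/(-7734))*(1/10470) = (17684 - 24219*(-1/7734))*(1/10470) = (17684 + 8073/2578)*(1/10470) = (45597425/2578)*(1/10470) = 9119485/5398332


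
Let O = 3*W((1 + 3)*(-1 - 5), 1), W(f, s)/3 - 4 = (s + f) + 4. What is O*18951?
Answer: -2558385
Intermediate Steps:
W(f, s) = 24 + 3*f + 3*s (W(f, s) = 12 + 3*((s + f) + 4) = 12 + 3*((f + s) + 4) = 12 + 3*(4 + f + s) = 12 + (12 + 3*f + 3*s) = 24 + 3*f + 3*s)
O = -135 (O = 3*(24 + 3*((1 + 3)*(-1 - 5)) + 3*1) = 3*(24 + 3*(4*(-6)) + 3) = 3*(24 + 3*(-24) + 3) = 3*(24 - 72 + 3) = 3*(-45) = -135)
O*18951 = -135*18951 = -2558385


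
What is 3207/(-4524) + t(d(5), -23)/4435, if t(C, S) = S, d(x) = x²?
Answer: -4775699/6687980 ≈ -0.71407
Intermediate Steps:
3207/(-4524) + t(d(5), -23)/4435 = 3207/(-4524) - 23/4435 = 3207*(-1/4524) - 23*1/4435 = -1069/1508 - 23/4435 = -4775699/6687980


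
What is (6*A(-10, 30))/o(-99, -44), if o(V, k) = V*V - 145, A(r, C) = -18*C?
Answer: -405/1207 ≈ -0.33554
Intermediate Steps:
o(V, k) = -145 + V² (o(V, k) = V² - 145 = -145 + V²)
(6*A(-10, 30))/o(-99, -44) = (6*(-18*30))/(-145 + (-99)²) = (6*(-540))/(-145 + 9801) = -3240/9656 = -3240*1/9656 = -405/1207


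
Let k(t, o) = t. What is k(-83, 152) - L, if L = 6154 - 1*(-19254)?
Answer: -25491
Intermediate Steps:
L = 25408 (L = 6154 + 19254 = 25408)
k(-83, 152) - L = -83 - 1*25408 = -83 - 25408 = -25491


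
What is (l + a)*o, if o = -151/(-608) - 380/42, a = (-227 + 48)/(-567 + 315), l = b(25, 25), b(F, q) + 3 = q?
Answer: -642973327/3217536 ≈ -199.83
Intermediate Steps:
b(F, q) = -3 + q
l = 22 (l = -3 + 25 = 22)
a = 179/252 (a = -179/(-252) = -179*(-1/252) = 179/252 ≈ 0.71032)
o = -112349/12768 (o = -151*(-1/608) - 380*1/42 = 151/608 - 190/21 = -112349/12768 ≈ -8.7993)
(l + a)*o = (22 + 179/252)*(-112349/12768) = (5723/252)*(-112349/12768) = -642973327/3217536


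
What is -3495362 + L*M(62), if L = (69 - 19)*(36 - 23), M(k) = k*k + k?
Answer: -956462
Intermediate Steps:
M(k) = k + k**2 (M(k) = k**2 + k = k + k**2)
L = 650 (L = 50*13 = 650)
-3495362 + L*M(62) = -3495362 + 650*(62*(1 + 62)) = -3495362 + 650*(62*63) = -3495362 + 650*3906 = -3495362 + 2538900 = -956462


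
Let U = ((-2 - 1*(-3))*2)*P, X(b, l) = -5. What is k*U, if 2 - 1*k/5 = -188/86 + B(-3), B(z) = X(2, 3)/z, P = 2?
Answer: 6500/129 ≈ 50.388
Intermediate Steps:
B(z) = -5/z
k = 1625/129 (k = 10 - 5*(-188/86 - 5/(-3)) = 10 - 5*(-188*1/86 - 5*(-⅓)) = 10 - 5*(-94/43 + 5/3) = 10 - 5*(-67/129) = 10 + 335/129 = 1625/129 ≈ 12.597)
U = 4 (U = ((-2 - 1*(-3))*2)*2 = ((-2 + 3)*2)*2 = (1*2)*2 = 2*2 = 4)
k*U = (1625/129)*4 = 6500/129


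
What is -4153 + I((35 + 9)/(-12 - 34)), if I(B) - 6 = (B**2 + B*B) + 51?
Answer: -2165816/529 ≈ -4094.2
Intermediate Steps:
I(B) = 57 + 2*B**2 (I(B) = 6 + ((B**2 + B*B) + 51) = 6 + ((B**2 + B**2) + 51) = 6 + (2*B**2 + 51) = 6 + (51 + 2*B**2) = 57 + 2*B**2)
-4153 + I((35 + 9)/(-12 - 34)) = -4153 + (57 + 2*((35 + 9)/(-12 - 34))**2) = -4153 + (57 + 2*(44/(-46))**2) = -4153 + (57 + 2*(44*(-1/46))**2) = -4153 + (57 + 2*(-22/23)**2) = -4153 + (57 + 2*(484/529)) = -4153 + (57 + 968/529) = -4153 + 31121/529 = -2165816/529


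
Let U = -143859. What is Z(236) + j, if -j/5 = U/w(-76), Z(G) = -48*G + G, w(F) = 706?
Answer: -7111657/706 ≈ -10073.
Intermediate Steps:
Z(G) = -47*G
j = 719295/706 (j = -(-719295)/706 = -5*(-143859/706) = 719295/706 ≈ 1018.8)
Z(236) + j = -47*236 + 719295/706 = -11092 + 719295/706 = -7111657/706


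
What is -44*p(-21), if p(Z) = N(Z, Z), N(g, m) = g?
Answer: 924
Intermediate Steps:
p(Z) = Z
-44*p(-21) = -44*(-21) = 924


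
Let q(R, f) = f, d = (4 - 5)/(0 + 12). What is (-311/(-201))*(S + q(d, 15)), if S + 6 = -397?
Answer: -120668/201 ≈ -600.34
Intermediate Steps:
S = -403 (S = -6 - 397 = -403)
d = -1/12 ≈ -0.083333
(-311/(-201))*(S + q(d, 15)) = (-311/(-201))*(-403 + 15) = -311*(-1/201)*(-388) = (311/201)*(-388) = -120668/201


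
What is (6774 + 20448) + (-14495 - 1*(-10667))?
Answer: 23394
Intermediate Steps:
(6774 + 20448) + (-14495 - 1*(-10667)) = 27222 + (-14495 + 10667) = 27222 - 3828 = 23394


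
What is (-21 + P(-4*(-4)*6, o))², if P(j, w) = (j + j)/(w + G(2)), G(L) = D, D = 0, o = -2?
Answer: 13689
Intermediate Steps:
G(L) = 0
P(j, w) = 2*j/w (P(j, w) = (j + j)/(w + 0) = (2*j)/w = 2*j/w)
(-21 + P(-4*(-4)*6, o))² = (-21 + 2*(-4*(-4)*6)/(-2))² = (-21 + 2*(16*6)*(-½))² = (-21 + 2*96*(-½))² = (-21 - 96)² = (-117)² = 13689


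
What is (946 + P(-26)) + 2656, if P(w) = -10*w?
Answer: 3862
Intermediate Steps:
(946 + P(-26)) + 2656 = (946 - 10*(-26)) + 2656 = (946 + 260) + 2656 = 1206 + 2656 = 3862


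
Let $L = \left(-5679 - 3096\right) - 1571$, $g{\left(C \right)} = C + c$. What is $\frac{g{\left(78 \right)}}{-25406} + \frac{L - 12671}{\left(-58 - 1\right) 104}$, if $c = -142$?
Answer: $\frac{292581303}{77945608} \approx 3.7537$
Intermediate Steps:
$g{\left(C \right)} = -142 + C$ ($g{\left(C \right)} = C - 142 = -142 + C$)
$L = -10346$ ($L = -8775 - 1571 = -10346$)
$\frac{g{\left(78 \right)}}{-25406} + \frac{L - 12671}{\left(-58 - 1\right) 104} = \frac{-142 + 78}{-25406} + \frac{-10346 - 12671}{\left(-58 - 1\right) 104} = \left(-64\right) \left(- \frac{1}{25406}\right) + \frac{-10346 - 12671}{\left(-59\right) 104} = \frac{32}{12703} - \frac{23017}{-6136} = \frac{32}{12703} - - \frac{23017}{6136} = \frac{32}{12703} + \frac{23017}{6136} = \frac{292581303}{77945608}$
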